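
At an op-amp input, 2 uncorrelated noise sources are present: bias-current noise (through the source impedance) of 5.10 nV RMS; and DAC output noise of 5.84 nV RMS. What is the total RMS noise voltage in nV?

Uncorrelated sources add in power (mean-square): V_tot = √(ΣV_i²)
V_tot = √[(5.10×10⁻⁹)² + (5.84×10⁻⁹)²] = 7.75×10⁻⁹ V = 7.75 nV

7.75 nV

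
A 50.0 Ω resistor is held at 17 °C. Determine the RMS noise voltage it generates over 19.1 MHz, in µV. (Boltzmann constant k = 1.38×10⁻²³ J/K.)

T = 17 °C + 273.15 = 290.15 K
V_n = √(4kTRB)
4kTRB = 4 × 1.38×10⁻²³ × 290.15 × 5.00×10¹ × 1.91×10⁷ = 1.53×10⁻¹¹ V²
V_n = √(1.53×10⁻¹¹) = 3.91×10⁻⁶ V = 3.91 µV

3.91 µV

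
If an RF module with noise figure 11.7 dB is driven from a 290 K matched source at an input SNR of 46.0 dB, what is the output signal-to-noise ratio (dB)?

By definition F = SNR_in/SNR_out, so in dB: SNR_out = SNR_in − NF
SNR_out = 46.0 − 11.7 = 34.3 dB

34.3 dB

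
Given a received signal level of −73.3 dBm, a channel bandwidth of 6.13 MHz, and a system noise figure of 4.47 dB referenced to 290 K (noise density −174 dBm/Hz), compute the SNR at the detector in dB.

28.4 dB

Noise floor: N = −174 + 10 log₁₀(B) + NF
10 log₁₀(6.13×10⁶) = 67.87 dB
N = −174 + 67.87 + 4.47 = −101.66 dBm
SNR = P_sig − N = −73.3 − (−101.66) = 28.36 dB → 28.4 dB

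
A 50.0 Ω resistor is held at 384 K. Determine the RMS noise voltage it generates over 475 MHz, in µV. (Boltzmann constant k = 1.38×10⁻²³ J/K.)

22.4 µV

V_n = √(4kTRB)
4kTRB = 4 × 1.38×10⁻²³ × 384 × 5.00×10¹ × 4.75×10⁸ = 5.03×10⁻¹⁰ V²
V_n = √(5.03×10⁻¹⁰) = 2.24×10⁻⁵ V = 22.4 µV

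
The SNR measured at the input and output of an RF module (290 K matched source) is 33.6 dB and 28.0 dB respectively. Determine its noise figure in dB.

5.6 dB

NF (dB) = SNR_in(dB) − SNR_out(dB) when the source is at T₀
NF = 33.6 − 28.0 = 5.6 dB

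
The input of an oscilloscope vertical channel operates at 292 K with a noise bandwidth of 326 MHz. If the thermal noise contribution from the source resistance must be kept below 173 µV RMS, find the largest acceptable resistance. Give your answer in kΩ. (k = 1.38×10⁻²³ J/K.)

5.70 kΩ

Johnson–Nyquist: V_n = √(4kTRB) ⇒ R = V_n² / (4kTB)
4kTB = 4 × 1.38×10⁻²³ × 292 × 3.26×10⁸ = 5.25×10⁻¹²
R = (1.73×10⁻⁴)² / 5.25×10⁻¹² = 5.70×10³ Ω = 5.70 kΩ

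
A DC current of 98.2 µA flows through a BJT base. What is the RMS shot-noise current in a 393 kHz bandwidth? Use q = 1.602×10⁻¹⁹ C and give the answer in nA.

I_n = √(2qI·B)
2qI·B = 2 × 1.602×10⁻¹⁹ × 9.82×10⁻⁵ × 3.93×10⁵ = 1.24×10⁻¹⁷ A²
I_n = √(1.24×10⁻¹⁷) = 3.52×10⁻⁹ A = 3.52 nA

3.52 nA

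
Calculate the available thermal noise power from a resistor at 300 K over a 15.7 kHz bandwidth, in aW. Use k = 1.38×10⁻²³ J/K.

P_n = kTB = 1.38×10⁻²³ × 300 × 1.57×10⁴ = 6.50×10⁻¹⁷ W = 65.0 aW

65.0 aW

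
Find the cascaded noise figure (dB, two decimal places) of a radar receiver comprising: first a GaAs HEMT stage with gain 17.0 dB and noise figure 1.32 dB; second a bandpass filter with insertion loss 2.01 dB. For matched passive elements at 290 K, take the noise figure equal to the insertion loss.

1.36 dB

Convert to linear (a loss of L dB is a gain of −L dB): F_i = 10^(NF_i/10), G_i = 10^(G_i,dB/10)
  Stage 1: F_1 = 10^(1.32/10) = 1.355, G_1 = 10^(17.0/10) = 50.12
  Stage 2: F_2 = 10^(2.01/10) = 1.589, G_2 = 10^(−2.01/10) = 0.6295
Friis cascade:
  F = 1.355 + (1.589 − 1)/50.12 = 1.367
NF = 10 log₁₀(1.367) = 1.36 dB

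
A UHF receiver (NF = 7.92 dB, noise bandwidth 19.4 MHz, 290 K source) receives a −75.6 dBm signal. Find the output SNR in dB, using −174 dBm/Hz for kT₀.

Noise floor: N = −174 + 10 log₁₀(B) + NF
10 log₁₀(1.94×10⁷) = 72.88 dB
N = −174 + 72.88 + 7.92 = −93.20 dBm
SNR = P_sig − N = −75.6 − (−93.20) = 17.60 dB → 17.6 dB

17.6 dB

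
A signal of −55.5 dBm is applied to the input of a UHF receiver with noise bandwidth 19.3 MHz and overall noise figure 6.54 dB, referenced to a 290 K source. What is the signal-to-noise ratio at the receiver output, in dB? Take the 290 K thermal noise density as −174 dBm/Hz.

39.1 dB

Noise floor: N = −174 + 10 log₁₀(B) + NF
10 log₁₀(1.93×10⁷) = 72.86 dB
N = −174 + 72.86 + 6.54 = −94.60 dBm
SNR = P_sig − N = −55.5 − (−94.60) = 39.10 dB → 39.1 dB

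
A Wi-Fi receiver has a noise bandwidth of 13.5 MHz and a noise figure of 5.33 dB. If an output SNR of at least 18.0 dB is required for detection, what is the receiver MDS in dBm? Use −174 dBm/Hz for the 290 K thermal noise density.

Sensitivity = −174 + 10 log₁₀(B) + NF + SNR_min
= −174 + 71.3 + 5.33 + 18.0
= −79.37 dBm → −79.4 dBm

−79.4 dBm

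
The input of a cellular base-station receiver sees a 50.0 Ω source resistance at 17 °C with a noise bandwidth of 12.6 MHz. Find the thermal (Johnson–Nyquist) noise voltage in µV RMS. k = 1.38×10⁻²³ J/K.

T = 17 °C + 273.15 = 290.15 K
V_n = √(4kTRB)
4kTRB = 4 × 1.38×10⁻²³ × 290.15 × 5.00×10¹ × 1.26×10⁷ = 1.01×10⁻¹¹ V²
V_n = √(1.01×10⁻¹¹) = 3.18×10⁻⁶ V = 3.18 µV

3.18 µV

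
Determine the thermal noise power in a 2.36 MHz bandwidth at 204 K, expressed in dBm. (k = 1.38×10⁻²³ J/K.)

P_n = kTB = 1.38×10⁻²³ × 204 × 2.36×10⁶ = 6.64×10⁻¹⁵ W
In dBm: 10 log₁₀(6.64×10⁻¹⁵ / 10⁻³) = −111.8 dBm

−111.8 dBm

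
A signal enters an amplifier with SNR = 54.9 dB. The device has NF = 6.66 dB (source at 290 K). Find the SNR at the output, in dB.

48.24 dB

By definition F = SNR_in/SNR_out, so in dB: SNR_out = SNR_in − NF
SNR_out = 54.9 − 6.66 = 48.24 dB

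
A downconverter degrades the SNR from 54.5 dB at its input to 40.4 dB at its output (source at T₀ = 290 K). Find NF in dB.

NF (dB) = SNR_in(dB) − SNR_out(dB) when the source is at T₀
NF = 54.5 − 40.4 = 14.1 dB

14.1 dB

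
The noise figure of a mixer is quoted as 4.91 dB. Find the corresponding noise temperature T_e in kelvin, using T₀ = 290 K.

608 K

F = 10^(4.91/10) = 3.09742
T_e = (F − 1)·T₀ = (3.09742 − 1) × 290 = 608 K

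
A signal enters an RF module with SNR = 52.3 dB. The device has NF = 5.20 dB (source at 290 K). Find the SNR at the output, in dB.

By definition F = SNR_in/SNR_out, so in dB: SNR_out = SNR_in − NF
SNR_out = 52.3 − 5.20 = 47.10 dB

47.10 dB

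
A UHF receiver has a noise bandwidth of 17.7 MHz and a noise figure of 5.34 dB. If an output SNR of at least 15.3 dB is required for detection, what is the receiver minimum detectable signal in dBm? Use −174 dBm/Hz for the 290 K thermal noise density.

−80.9 dBm

Sensitivity = −174 + 10 log₁₀(B) + NF + SNR_min
= −174 + 72.48 + 5.34 + 15.3
= −80.88 dBm → −80.9 dBm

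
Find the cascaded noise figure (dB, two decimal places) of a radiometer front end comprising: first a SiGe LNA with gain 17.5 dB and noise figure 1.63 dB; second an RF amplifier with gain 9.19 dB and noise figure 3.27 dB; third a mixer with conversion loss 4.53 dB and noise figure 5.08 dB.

Convert to linear (a loss of L dB is a gain of −L dB): F_i = 10^(NF_i/10), G_i = 10^(G_i,dB/10)
  Stage 1: F_1 = 10^(1.63/10) = 1.455, G_1 = 10^(17.5/10) = 56.23
  Stage 2: F_2 = 10^(3.27/10) = 2.123, G_2 = 10^(9.19/10) = 8.299
  Stage 3: F_3 = 10^(5.08/10) = 3.221, G_3 = 10^(−4.53/10) = 0.3524
Friis cascade:
  F = 1.455 + (2.123 − 1)/56.23 + (3.221 − 1)/466.7 = 1.480
NF = 10 log₁₀(1.480) = 1.70 dB

1.70 dB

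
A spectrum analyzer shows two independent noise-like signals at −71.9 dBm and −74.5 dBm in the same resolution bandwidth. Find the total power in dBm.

Convert to linear, add, convert back:
P₁ = 6.46×10⁻¹¹ W, P₂ = 3.55×10⁻¹¹ W
P_tot = 1.00×10⁻¹⁰ W → 10 log₁₀(P_tot / 10⁻³) = −70.0 dBm

−70.0 dBm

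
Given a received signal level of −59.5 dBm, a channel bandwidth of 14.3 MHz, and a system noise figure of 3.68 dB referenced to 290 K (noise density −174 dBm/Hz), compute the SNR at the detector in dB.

39.3 dB

Noise floor: N = −174 + 10 log₁₀(B) + NF
10 log₁₀(1.43×10⁷) = 71.55 dB
N = −174 + 71.55 + 3.68 = −98.77 dBm
SNR = P_sig − N = −59.5 − (−98.77) = 39.27 dB → 39.3 dB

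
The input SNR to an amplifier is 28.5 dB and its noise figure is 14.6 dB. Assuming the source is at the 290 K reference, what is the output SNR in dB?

By definition F = SNR_in/SNR_out, so in dB: SNR_out = SNR_in − NF
SNR_out = 28.5 − 14.6 = 13.9 dB

13.9 dB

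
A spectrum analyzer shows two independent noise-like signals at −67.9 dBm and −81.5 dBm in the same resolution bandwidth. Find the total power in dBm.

Convert to linear, add, convert back:
P₁ = 1.62×10⁻¹⁰ W, P₂ = 7.08×10⁻¹² W
P_tot = 1.69×10⁻¹⁰ W → 10 log₁₀(P_tot / 10⁻³) = −67.7 dBm

−67.7 dBm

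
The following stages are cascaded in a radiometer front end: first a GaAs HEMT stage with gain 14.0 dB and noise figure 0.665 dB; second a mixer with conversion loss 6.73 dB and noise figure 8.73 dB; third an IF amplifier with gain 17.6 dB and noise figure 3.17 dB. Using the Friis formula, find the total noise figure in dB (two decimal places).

2.11 dB

Convert to linear (a loss of L dB is a gain of −L dB): F_i = 10^(NF_i/10), G_i = 10^(G_i,dB/10)
  Stage 1: F_1 = 10^(0.665/10) = 1.165, G_1 = 10^(14.0/10) = 25.12
  Stage 2: F_2 = 10^(8.73/10) = 7.464, G_2 = 10^(−6.73/10) = 0.2123
  Stage 3: F_3 = 10^(3.17/10) = 2.075, G_3 = 10^(17.6/10) = 57.54
Friis cascade:
  F = 1.165 + (7.464 − 1)/25.12 + (2.075 − 1)/5.333 = 1.624
NF = 10 log₁₀(1.624) = 2.11 dB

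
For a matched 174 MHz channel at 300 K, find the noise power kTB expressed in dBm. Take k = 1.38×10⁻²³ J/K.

−91.4 dBm

P_n = kTB = 1.38×10⁻²³ × 300 × 1.74×10⁸ = 7.20×10⁻¹³ W
In dBm: 10 log₁₀(7.20×10⁻¹³ / 10⁻³) = −91.4 dBm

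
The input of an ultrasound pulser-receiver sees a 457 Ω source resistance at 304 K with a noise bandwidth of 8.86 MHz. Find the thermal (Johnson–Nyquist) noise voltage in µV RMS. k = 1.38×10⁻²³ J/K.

V_n = √(4kTRB)
4kTRB = 4 × 1.38×10⁻²³ × 304 × 4.57×10² × 8.86×10⁶ = 6.79×10⁻¹¹ V²
V_n = √(6.79×10⁻¹¹) = 8.24×10⁻⁶ V = 8.24 µV

8.24 µV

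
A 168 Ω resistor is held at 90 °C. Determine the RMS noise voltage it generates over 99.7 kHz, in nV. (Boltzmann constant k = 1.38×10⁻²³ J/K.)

579 nV

T = 90 °C + 273.15 = 363.15 K
V_n = √(4kTRB)
4kTRB = 4 × 1.38×10⁻²³ × 363.15 × 1.68×10² × 9.97×10⁴ = 3.36×10⁻¹³ V²
V_n = √(3.36×10⁻¹³) = 5.79×10⁻⁷ V = 579 nV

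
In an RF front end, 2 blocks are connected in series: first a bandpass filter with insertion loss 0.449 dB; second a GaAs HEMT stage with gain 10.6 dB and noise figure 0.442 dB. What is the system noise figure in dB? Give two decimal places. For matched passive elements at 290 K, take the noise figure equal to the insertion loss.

Convert to linear (a loss of L dB is a gain of −L dB): F_i = 10^(NF_i/10), G_i = 10^(G_i,dB/10)
  Stage 1: F_1 = 10^(0.449/10) = 1.109, G_1 = 10^(−0.449/10) = 0.9018
  Stage 2: F_2 = 10^(0.442/10) = 1.107, G_2 = 10^(10.6/10) = 11.48
Friis cascade:
  F = 1.109 + (1.107 − 1)/0.9018 = 1.228
NF = 10 log₁₀(1.228) = 0.89 dB

0.89 dB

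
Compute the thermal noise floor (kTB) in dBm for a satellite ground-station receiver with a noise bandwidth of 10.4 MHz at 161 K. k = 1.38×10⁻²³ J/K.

−106.4 dBm

P_n = kTB = 1.38×10⁻²³ × 161 × 1.04×10⁷ = 2.31×10⁻¹⁴ W
In dBm: 10 log₁₀(2.31×10⁻¹⁴ / 10⁻³) = −106.4 dBm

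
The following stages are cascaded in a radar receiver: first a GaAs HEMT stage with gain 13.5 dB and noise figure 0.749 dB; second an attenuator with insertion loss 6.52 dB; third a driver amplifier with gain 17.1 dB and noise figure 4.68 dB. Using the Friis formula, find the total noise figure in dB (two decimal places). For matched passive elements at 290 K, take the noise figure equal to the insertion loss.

Convert to linear (a loss of L dB is a gain of −L dB): F_i = 10^(NF_i/10), G_i = 10^(G_i,dB/10)
  Stage 1: F_1 = 10^(0.749/10) = 1.188, G_1 = 10^(13.5/10) = 22.39
  Stage 2: F_2 = 10^(6.52/10) = 4.487, G_2 = 10^(−6.52/10) = 0.2228
  Stage 3: F_3 = 10^(4.68/10) = 2.938, G_3 = 10^(17.1/10) = 51.29
Friis cascade:
  F = 1.188 + (4.487 − 1)/22.39 + (2.938 − 1)/4.989 = 1.732
NF = 10 log₁₀(1.732) = 2.39 dB

2.39 dB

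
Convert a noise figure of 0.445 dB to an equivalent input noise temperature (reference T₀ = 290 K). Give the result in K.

F = 10^(0.445/10) = 1.1079
T_e = (F − 1)·T₀ = (1.1079 − 1) × 290 = 31.3 K

31.3 K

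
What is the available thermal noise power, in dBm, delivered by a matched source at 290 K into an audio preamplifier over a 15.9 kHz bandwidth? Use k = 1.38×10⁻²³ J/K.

P_n = kTB = 1.38×10⁻²³ × 290 × 1.59×10⁴ = 6.36×10⁻¹⁷ W
In dBm: 10 log₁₀(6.36×10⁻¹⁷ / 10⁻³) = −132.0 dBm

−132.0 dBm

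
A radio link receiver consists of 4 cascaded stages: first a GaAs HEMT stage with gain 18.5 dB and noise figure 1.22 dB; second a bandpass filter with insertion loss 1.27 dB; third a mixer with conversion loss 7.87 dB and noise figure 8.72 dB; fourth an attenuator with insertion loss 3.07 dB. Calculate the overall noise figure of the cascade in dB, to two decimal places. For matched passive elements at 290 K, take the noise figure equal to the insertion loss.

1.96 dB

Convert to linear (a loss of L dB is a gain of −L dB): F_i = 10^(NF_i/10), G_i = 10^(G_i,dB/10)
  Stage 1: F_1 = 10^(1.22/10) = 1.324, G_1 = 10^(18.5/10) = 70.79
  Stage 2: F_2 = 10^(1.27/10) = 1.340, G_2 = 10^(−1.27/10) = 0.7464
  Stage 3: F_3 = 10^(8.72/10) = 7.447, G_3 = 10^(−7.87/10) = 0.1633
  Stage 4: F_4 = 10^(3.07/10) = 2.028, G_4 = 10^(−3.07/10) = 0.4932
Friis cascade:
  F = 1.324 + (1.340 − 1)/70.79 + (7.447 − 1)/52.84 + (2.028 − 1)/8.630 = 1.570
NF = 10 log₁₀(1.570) = 1.96 dB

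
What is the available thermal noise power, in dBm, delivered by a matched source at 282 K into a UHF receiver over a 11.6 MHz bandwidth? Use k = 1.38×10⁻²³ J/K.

P_n = kTB = 1.38×10⁻²³ × 282 × 1.16×10⁷ = 4.51×10⁻¹⁴ W
In dBm: 10 log₁₀(4.51×10⁻¹⁴ / 10⁻³) = −103.5 dBm

−103.5 dBm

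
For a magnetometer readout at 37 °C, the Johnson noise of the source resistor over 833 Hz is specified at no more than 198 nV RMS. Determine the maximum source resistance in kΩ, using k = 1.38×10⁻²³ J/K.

2.75 kΩ

T = 37 °C + 273.15 = 310.15 K
Johnson–Nyquist: V_n = √(4kTRB) ⇒ R = V_n² / (4kTB)
4kTB = 4 × 1.38×10⁻²³ × 310.15 × 8.33×10² = 1.43×10⁻¹⁷
R = (1.98×10⁻⁷)² / 1.43×10⁻¹⁷ = 2.75×10³ Ω = 2.75 kΩ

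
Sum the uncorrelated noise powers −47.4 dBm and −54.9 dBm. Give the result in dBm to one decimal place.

−46.7 dBm

Convert to linear, add, convert back:
P₁ = 1.82×10⁻⁸ W, P₂ = 3.24×10⁻⁹ W
P_tot = 2.14×10⁻⁸ W → 10 log₁₀(P_tot / 10⁻³) = −46.7 dBm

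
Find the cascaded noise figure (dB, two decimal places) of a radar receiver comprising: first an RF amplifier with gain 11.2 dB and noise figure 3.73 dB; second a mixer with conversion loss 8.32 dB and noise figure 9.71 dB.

4.76 dB

Convert to linear (a loss of L dB is a gain of −L dB): F_i = 10^(NF_i/10), G_i = 10^(G_i,dB/10)
  Stage 1: F_1 = 10^(3.73/10) = 2.360, G_1 = 10^(11.2/10) = 13.18
  Stage 2: F_2 = 10^(9.71/10) = 9.354, G_2 = 10^(−8.32/10) = 0.1472
Friis cascade:
  F = 2.360 + (9.354 − 1)/13.18 = 2.994
NF = 10 log₁₀(2.994) = 4.76 dB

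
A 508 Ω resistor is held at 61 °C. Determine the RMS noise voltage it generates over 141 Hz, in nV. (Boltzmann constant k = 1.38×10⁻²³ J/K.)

36.3 nV

T = 61 °C + 273.15 = 334.15 K
V_n = √(4kTRB)
4kTRB = 4 × 1.38×10⁻²³ × 334.15 × 5.08×10² × 1.41×10² = 1.32×10⁻¹⁵ V²
V_n = √(1.32×10⁻¹⁵) = 3.63×10⁻⁸ V = 36.3 nV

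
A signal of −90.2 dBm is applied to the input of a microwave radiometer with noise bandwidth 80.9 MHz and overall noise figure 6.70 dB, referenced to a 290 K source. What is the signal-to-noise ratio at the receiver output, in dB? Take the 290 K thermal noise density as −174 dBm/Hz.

Noise floor: N = −174 + 10 log₁₀(B) + NF
10 log₁₀(8.09×10⁷) = 79.08 dB
N = −174 + 79.08 + 6.70 = −88.22 dBm
SNR = P_sig − N = −90.2 − (−88.22) = −1.98 dB → −2.0 dB

−2.0 dB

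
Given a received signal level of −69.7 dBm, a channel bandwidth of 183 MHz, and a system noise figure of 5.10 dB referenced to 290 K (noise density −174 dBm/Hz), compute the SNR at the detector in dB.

Noise floor: N = −174 + 10 log₁₀(B) + NF
10 log₁₀(1.83×10⁸) = 82.62 dB
N = −174 + 82.62 + 5.10 = −86.28 dBm
SNR = P_sig − N = −69.7 − (−86.28) = 16.58 dB → 16.6 dB

16.6 dB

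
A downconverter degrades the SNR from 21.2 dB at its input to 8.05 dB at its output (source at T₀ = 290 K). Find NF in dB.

NF (dB) = SNR_in(dB) − SNR_out(dB) when the source is at T₀
NF = 21.2 − 8.05 = 13.15 dB

13.15 dB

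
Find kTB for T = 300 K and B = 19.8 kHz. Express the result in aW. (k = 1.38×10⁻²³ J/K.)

82.0 aW

P_n = kTB = 1.38×10⁻²³ × 300 × 1.98×10⁴ = 8.20×10⁻¹⁷ W = 82.0 aW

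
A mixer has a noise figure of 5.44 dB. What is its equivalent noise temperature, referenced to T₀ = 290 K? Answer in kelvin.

725 K

F = 10^(5.44/10) = 3.49945
T_e = (F − 1)·T₀ = (3.49945 − 1) × 290 = 725 K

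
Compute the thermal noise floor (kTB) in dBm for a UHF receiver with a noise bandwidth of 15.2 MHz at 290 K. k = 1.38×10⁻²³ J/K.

−102.2 dBm

P_n = kTB = 1.38×10⁻²³ × 290 × 1.52×10⁷ = 6.08×10⁻¹⁴ W
In dBm: 10 log₁₀(6.08×10⁻¹⁴ / 10⁻³) = −102.2 dBm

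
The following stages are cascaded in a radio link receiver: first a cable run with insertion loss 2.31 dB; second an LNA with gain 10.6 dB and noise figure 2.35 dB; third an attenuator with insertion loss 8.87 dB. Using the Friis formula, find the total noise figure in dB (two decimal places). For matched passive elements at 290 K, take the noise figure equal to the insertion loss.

Convert to linear (a loss of L dB is a gain of −L dB): F_i = 10^(NF_i/10), G_i = 10^(G_i,dB/10)
  Stage 1: F_1 = 10^(2.31/10) = 1.702, G_1 = 10^(−2.31/10) = 0.5875
  Stage 2: F_2 = 10^(2.35/10) = 1.718, G_2 = 10^(10.6/10) = 11.48
  Stage 3: F_3 = 10^(8.87/10) = 7.709, G_3 = 10^(−8.87/10) = 0.1297
Friis cascade:
  F = 1.702 + (1.718 − 1)/0.5875 + (7.709 − 1)/6.745 = 3.919
NF = 10 log₁₀(3.919) = 5.93 dB

5.93 dB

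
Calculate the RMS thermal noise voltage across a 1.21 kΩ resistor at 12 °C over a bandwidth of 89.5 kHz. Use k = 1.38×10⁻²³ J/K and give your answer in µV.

T = 12 °C + 273.15 = 285.15 K
V_n = √(4kTRB)
4kTRB = 4 × 1.38×10⁻²³ × 285.15 × 1.21×10³ × 8.95×10⁴ = 1.70×10⁻¹² V²
V_n = √(1.70×10⁻¹²) = 1.31×10⁻⁶ V = 1.31 µV

1.31 µV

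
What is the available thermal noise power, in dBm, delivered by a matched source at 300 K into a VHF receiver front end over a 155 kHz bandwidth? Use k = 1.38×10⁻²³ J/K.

−121.9 dBm

P_n = kTB = 1.38×10⁻²³ × 300 × 1.55×10⁵ = 6.42×10⁻¹⁶ W
In dBm: 10 log₁₀(6.42×10⁻¹⁶ / 10⁻³) = −121.9 dBm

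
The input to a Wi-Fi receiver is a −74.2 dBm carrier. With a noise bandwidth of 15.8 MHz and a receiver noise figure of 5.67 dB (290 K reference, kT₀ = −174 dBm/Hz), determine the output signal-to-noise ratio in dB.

22.1 dB

Noise floor: N = −174 + 10 log₁₀(B) + NF
10 log₁₀(1.58×10⁷) = 71.99 dB
N = −174 + 71.99 + 5.67 = −96.34 dBm
SNR = P_sig − N = −74.2 − (−96.34) = 22.14 dB → 22.1 dB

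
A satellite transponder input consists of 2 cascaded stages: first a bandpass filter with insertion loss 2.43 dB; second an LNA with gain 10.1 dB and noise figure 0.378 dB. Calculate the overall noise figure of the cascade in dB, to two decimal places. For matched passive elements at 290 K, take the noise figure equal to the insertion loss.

2.81 dB

Convert to linear (a loss of L dB is a gain of −L dB): F_i = 10^(NF_i/10), G_i = 10^(G_i,dB/10)
  Stage 1: F_1 = 10^(2.43/10) = 1.750, G_1 = 10^(−2.43/10) = 0.5715
  Stage 2: F_2 = 10^(0.378/10) = 1.091, G_2 = 10^(10.1/10) = 10.23
Friis cascade:
  F = 1.750 + (1.091 − 1)/0.5715 = 1.909
NF = 10 log₁₀(1.909) = 2.81 dB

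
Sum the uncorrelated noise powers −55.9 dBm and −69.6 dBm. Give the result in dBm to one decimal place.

−55.7 dBm

Convert to linear, add, convert back:
P₁ = 2.57×10⁻⁹ W, P₂ = 1.10×10⁻¹⁰ W
P_tot = 2.68×10⁻⁹ W → 10 log₁₀(P_tot / 10⁻³) = −55.7 dBm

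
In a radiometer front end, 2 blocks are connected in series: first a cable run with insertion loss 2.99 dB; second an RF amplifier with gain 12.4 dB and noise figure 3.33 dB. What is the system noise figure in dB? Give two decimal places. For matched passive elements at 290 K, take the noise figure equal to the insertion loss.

Convert to linear (a loss of L dB is a gain of −L dB): F_i = 10^(NF_i/10), G_i = 10^(G_i,dB/10)
  Stage 1: F_1 = 10^(2.99/10) = 1.991, G_1 = 10^(−2.99/10) = 0.5023
  Stage 2: F_2 = 10^(3.33/10) = 2.153, G_2 = 10^(12.4/10) = 17.38
Friis cascade:
  F = 1.991 + (2.153 − 1)/0.5023 = 4.285
NF = 10 log₁₀(4.285) = 6.32 dB

6.32 dB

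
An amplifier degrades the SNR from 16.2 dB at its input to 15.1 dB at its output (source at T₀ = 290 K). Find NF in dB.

NF (dB) = SNR_in(dB) − SNR_out(dB) when the source is at T₀
NF = 16.2 − 15.1 = 1.1 dB

1.1 dB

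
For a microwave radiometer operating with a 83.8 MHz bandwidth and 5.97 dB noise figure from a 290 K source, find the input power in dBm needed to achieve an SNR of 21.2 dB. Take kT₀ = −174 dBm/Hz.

Sensitivity = −174 + 10 log₁₀(B) + NF + SNR_min
= −174 + 79.23 + 5.97 + 21.2
= −67.60 dBm → −67.6 dBm

−67.6 dBm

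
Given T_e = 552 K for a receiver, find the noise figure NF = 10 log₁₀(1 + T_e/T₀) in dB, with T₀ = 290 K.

F = 1 + T_e/T₀ = 1 + 552/290 = 2.90345
NF = 10 log₁₀(2.90345) = 4.63 dB

4.63 dB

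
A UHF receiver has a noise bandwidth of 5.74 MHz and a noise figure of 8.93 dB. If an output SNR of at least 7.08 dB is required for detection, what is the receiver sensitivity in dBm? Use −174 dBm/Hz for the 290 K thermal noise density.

Sensitivity = −174 + 10 log₁₀(B) + NF + SNR_min
= −174 + 67.59 + 8.93 + 7.08
= −90.40 dBm → −90.4 dBm

−90.4 dBm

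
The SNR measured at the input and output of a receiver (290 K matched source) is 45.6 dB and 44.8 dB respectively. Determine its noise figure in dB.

0.8 dB

NF (dB) = SNR_in(dB) − SNR_out(dB) when the source is at T₀
NF = 45.6 − 44.8 = 0.8 dB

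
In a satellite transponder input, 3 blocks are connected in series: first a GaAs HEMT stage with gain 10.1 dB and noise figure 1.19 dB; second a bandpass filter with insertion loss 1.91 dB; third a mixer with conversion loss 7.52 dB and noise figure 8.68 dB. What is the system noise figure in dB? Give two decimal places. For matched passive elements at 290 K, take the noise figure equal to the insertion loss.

3.69 dB

Convert to linear (a loss of L dB is a gain of −L dB): F_i = 10^(NF_i/10), G_i = 10^(G_i,dB/10)
  Stage 1: F_1 = 10^(1.19/10) = 1.315, G_1 = 10^(10.1/10) = 10.23
  Stage 2: F_2 = 10^(1.91/10) = 1.552, G_2 = 10^(−1.91/10) = 0.6442
  Stage 3: F_3 = 10^(8.68/10) = 7.379, G_3 = 10^(−7.52/10) = 0.1770
Friis cascade:
  F = 1.315 + (1.552 − 1)/10.23 + (7.379 − 1)/6.592 = 2.337
NF = 10 log₁₀(2.337) = 3.69 dB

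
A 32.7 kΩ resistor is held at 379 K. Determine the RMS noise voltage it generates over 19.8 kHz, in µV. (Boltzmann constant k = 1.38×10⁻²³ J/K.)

3.68 µV

V_n = √(4kTRB)
4kTRB = 4 × 1.38×10⁻²³ × 379 × 3.27×10⁴ × 1.98×10⁴ = 1.35×10⁻¹¹ V²
V_n = √(1.35×10⁻¹¹) = 3.68×10⁻⁶ V = 3.68 µV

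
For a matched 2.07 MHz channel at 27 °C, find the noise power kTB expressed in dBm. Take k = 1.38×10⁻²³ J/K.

−110.7 dBm

T = 27 °C + 273.15 = 300.15 K
P_n = kTB = 1.38×10⁻²³ × 300.15 × 2.07×10⁶ = 8.57×10⁻¹⁵ W
In dBm: 10 log₁₀(8.57×10⁻¹⁵ / 10⁻³) = −110.7 dBm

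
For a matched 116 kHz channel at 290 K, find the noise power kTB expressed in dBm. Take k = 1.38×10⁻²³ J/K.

−123.3 dBm

P_n = kTB = 1.38×10⁻²³ × 290 × 1.16×10⁵ = 4.64×10⁻¹⁶ W
In dBm: 10 log₁₀(4.64×10⁻¹⁶ / 10⁻³) = −123.3 dBm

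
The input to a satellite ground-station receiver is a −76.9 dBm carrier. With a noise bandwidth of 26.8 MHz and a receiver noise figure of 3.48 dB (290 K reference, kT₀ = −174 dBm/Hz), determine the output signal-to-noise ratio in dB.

19.3 dB

Noise floor: N = −174 + 10 log₁₀(B) + NF
10 log₁₀(2.68×10⁷) = 74.28 dB
N = −174 + 74.28 + 3.48 = −96.24 dBm
SNR = P_sig − N = −76.9 − (−96.24) = 19.34 dB → 19.3 dB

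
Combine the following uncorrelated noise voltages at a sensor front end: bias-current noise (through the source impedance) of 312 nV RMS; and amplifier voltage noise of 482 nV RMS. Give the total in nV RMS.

574 nV

Uncorrelated sources add in power (mean-square): V_tot = √(ΣV_i²)
V_tot = √[(3.12×10⁻⁷)² + (4.82×10⁻⁷)²] = 5.74×10⁻⁷ V = 574 nV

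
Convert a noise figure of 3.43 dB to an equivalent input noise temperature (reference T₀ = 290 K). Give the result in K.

F = 10^(3.43/10) = 2.20293
T_e = (F − 1)·T₀ = (2.20293 − 1) × 290 = 349 K

349 K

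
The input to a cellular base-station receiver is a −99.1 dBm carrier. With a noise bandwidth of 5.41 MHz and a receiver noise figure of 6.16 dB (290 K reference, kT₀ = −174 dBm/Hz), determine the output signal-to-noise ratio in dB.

Noise floor: N = −174 + 10 log₁₀(B) + NF
10 log₁₀(5.41×10⁶) = 67.33 dB
N = −174 + 67.33 + 6.16 = −100.51 dBm
SNR = P_sig − N = −99.1 − (−100.51) = 1.41 dB → 1.4 dB

1.4 dB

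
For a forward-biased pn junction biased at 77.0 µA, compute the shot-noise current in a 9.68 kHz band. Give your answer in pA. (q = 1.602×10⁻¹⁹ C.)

I_n = √(2qI·B)
2qI·B = 2 × 1.602×10⁻¹⁹ × 7.70×10⁻⁵ × 9.68×10³ = 2.39×10⁻¹⁹ A²
I_n = √(2.39×10⁻¹⁹) = 4.89×10⁻¹⁰ A = 489 pA

489 pA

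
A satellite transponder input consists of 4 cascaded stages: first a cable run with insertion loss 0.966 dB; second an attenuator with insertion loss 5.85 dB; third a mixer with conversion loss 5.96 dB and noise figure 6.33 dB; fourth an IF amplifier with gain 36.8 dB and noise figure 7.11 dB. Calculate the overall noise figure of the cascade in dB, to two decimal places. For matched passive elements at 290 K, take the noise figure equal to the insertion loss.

19.96 dB

Convert to linear (a loss of L dB is a gain of −L dB): F_i = 10^(NF_i/10), G_i = 10^(G_i,dB/10)
  Stage 1: F_1 = 10^(0.966/10) = 1.249, G_1 = 10^(−0.966/10) = 0.8006
  Stage 2: F_2 = 10^(5.85/10) = 3.846, G_2 = 10^(−5.85/10) = 0.2600
  Stage 3: F_3 = 10^(6.33/10) = 4.295, G_3 = 10^(−5.96/10) = 0.2535
  Stage 4: F_4 = 10^(7.11/10) = 5.140, G_4 = 10^(36.8/10) = 4786
Friis cascade:
  F = 1.249 + (3.846 − 1)/0.8006 + (4.295 − 1)/0.2082 + (5.140 − 1)/0.05277 = 99.09
NF = 10 log₁₀(99.09) = 19.96 dB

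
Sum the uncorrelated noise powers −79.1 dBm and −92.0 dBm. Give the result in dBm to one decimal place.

Convert to linear, add, convert back:
P₁ = 1.23×10⁻¹¹ W, P₂ = 6.31×10⁻¹³ W
P_tot = 1.29×10⁻¹¹ W → 10 log₁₀(P_tot / 10⁻³) = −78.9 dBm

−78.9 dBm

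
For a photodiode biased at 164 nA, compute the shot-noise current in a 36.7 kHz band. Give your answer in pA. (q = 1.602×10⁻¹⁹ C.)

I_n = √(2qI·B)
2qI·B = 2 × 1.602×10⁻¹⁹ × 1.64×10⁻⁷ × 3.67×10⁴ = 1.93×10⁻²¹ A²
I_n = √(1.93×10⁻²¹) = 4.39×10⁻¹¹ A = 43.9 pA

43.9 pA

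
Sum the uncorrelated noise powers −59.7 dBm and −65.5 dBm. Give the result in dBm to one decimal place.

Convert to linear, add, convert back:
P₁ = 1.07×10⁻⁹ W, P₂ = 2.82×10⁻¹⁰ W
P_tot = 1.35×10⁻⁹ W → 10 log₁₀(P_tot / 10⁻³) = −58.7 dBm

−58.7 dBm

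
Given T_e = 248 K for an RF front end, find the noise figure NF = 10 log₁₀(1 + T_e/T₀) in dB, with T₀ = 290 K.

F = 1 + T_e/T₀ = 1 + 248/290 = 1.85517
NF = 10 log₁₀(1.85517) = 2.68 dB

2.68 dB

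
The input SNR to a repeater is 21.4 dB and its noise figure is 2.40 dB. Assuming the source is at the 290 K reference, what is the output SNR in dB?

19.00 dB

By definition F = SNR_in/SNR_out, so in dB: SNR_out = SNR_in − NF
SNR_out = 21.4 − 2.40 = 19.00 dB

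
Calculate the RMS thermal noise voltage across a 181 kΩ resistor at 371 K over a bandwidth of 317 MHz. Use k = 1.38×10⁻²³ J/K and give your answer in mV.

1.08 mV

V_n = √(4kTRB)
4kTRB = 4 × 1.38×10⁻²³ × 371 × 1.81×10⁵ × 3.17×10⁸ = 1.18×10⁻⁶ V²
V_n = √(1.18×10⁻⁶) = 1.08×10⁻³ V = 1.08 mV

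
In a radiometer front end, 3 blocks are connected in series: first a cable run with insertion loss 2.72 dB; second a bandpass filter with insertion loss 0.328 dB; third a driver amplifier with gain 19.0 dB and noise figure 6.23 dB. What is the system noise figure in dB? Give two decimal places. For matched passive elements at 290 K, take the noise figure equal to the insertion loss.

9.28 dB

Convert to linear (a loss of L dB is a gain of −L dB): F_i = 10^(NF_i/10), G_i = 10^(G_i,dB/10)
  Stage 1: F_1 = 10^(2.72/10) = 1.871, G_1 = 10^(−2.72/10) = 0.5346
  Stage 2: F_2 = 10^(0.328/10) = 1.078, G_2 = 10^(−0.328/10) = 0.9273
  Stage 3: F_3 = 10^(6.23/10) = 4.198, G_3 = 10^(19.0/10) = 79.43
Friis cascade:
  F = 1.871 + (1.078 − 1)/0.5346 + (4.198 − 1)/0.4957 = 8.468
NF = 10 log₁₀(8.468) = 9.28 dB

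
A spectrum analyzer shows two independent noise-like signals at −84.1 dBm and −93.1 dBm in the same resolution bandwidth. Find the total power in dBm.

−83.6 dBm

Convert to linear, add, convert back:
P₁ = 3.89×10⁻¹² W, P₂ = 4.90×10⁻¹³ W
P_tot = 4.38×10⁻¹² W → 10 log₁₀(P_tot / 10⁻³) = −83.6 dBm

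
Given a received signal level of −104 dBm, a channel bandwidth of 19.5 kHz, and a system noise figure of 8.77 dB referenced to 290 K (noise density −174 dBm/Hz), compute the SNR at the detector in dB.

Noise floor: N = −174 + 10 log₁₀(B) + NF
10 log₁₀(1.95×10⁴) = 42.9 dB
N = −174 + 42.9 + 8.77 = −122.33 dBm
SNR = P_sig − N = −104 − (−122.33) = 18.33 dB → 18.3 dB

18.3 dB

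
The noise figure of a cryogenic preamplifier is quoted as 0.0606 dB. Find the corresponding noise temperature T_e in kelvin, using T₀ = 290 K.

F = 10^(0.0606/10) = 1.01405
T_e = (F − 1)·T₀ = (1.01405 − 1) × 290 = 4.07 K

4.07 K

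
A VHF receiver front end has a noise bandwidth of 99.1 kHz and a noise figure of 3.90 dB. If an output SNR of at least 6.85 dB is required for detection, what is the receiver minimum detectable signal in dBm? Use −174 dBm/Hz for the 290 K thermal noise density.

Sensitivity = −174 + 10 log₁₀(B) + NF + SNR_min
= −174 + 49.96 + 3.90 + 6.85
= −113.29 dBm → −113.3 dBm

−113.3 dBm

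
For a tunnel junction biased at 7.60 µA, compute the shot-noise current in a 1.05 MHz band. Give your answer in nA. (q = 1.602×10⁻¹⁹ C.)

1.60 nA

I_n = √(2qI·B)
2qI·B = 2 × 1.602×10⁻¹⁹ × 7.60×10⁻⁶ × 1.05×10⁶ = 2.56×10⁻¹⁸ A²
I_n = √(2.56×10⁻¹⁸) = 1.60×10⁻⁹ A = 1.60 nA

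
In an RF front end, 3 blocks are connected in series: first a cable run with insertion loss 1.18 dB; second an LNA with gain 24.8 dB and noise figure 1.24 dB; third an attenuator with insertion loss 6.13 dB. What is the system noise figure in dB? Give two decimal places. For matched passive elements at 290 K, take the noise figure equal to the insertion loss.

2.45 dB

Convert to linear (a loss of L dB is a gain of −L dB): F_i = 10^(NF_i/10), G_i = 10^(G_i,dB/10)
  Stage 1: F_1 = 10^(1.18/10) = 1.312, G_1 = 10^(−1.18/10) = 0.7621
  Stage 2: F_2 = 10^(1.24/10) = 1.330, G_2 = 10^(24.8/10) = 302.0
  Stage 3: F_3 = 10^(6.13/10) = 4.102, G_3 = 10^(−6.13/10) = 0.2438
Friis cascade:
  F = 1.312 + (1.330 − 1)/0.7621 + (4.102 − 1)/230.1 = 1.759
NF = 10 log₁₀(1.759) = 2.45 dB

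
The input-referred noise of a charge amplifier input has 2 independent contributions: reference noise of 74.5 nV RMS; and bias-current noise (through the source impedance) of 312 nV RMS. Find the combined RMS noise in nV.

321 nV

Uncorrelated sources add in power (mean-square): V_tot = √(ΣV_i²)
V_tot = √[(7.45×10⁻⁸)² + (3.12×10⁻⁷)²] = 3.21×10⁻⁷ V = 321 nV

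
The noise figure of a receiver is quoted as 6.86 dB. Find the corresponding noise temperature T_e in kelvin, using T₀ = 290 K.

F = 10^(6.86/10) = 4.85289
T_e = (F − 1)·T₀ = (4.85289 − 1) × 290 = 1117 K

1117 K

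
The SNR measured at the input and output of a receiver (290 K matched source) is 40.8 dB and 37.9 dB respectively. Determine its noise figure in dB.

NF (dB) = SNR_in(dB) − SNR_out(dB) when the source is at T₀
NF = 40.8 − 37.9 = 2.9 dB

2.9 dB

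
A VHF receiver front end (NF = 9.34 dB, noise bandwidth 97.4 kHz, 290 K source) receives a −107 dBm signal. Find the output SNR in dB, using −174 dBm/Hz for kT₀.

7.8 dB

Noise floor: N = −174 + 10 log₁₀(B) + NF
10 log₁₀(9.74×10⁴) = 49.89 dB
N = −174 + 49.89 + 9.34 = −114.77 dBm
SNR = P_sig − N = −107 − (−114.77) = 7.77 dB → 7.8 dB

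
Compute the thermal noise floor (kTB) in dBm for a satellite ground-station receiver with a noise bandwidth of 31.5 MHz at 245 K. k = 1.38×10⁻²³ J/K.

−99.7 dBm

P_n = kTB = 1.38×10⁻²³ × 245 × 3.15×10⁷ = 1.07×10⁻¹³ W
In dBm: 10 log₁₀(1.07×10⁻¹³ / 10⁻³) = −99.7 dBm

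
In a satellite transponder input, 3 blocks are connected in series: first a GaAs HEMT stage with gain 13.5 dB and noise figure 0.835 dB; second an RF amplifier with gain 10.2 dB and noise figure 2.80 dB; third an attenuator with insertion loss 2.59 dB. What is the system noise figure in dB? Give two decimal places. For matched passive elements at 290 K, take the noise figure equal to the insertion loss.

0.99 dB

Convert to linear (a loss of L dB is a gain of −L dB): F_i = 10^(NF_i/10), G_i = 10^(G_i,dB/10)
  Stage 1: F_1 = 10^(0.835/10) = 1.212, G_1 = 10^(13.5/10) = 22.39
  Stage 2: F_2 = 10^(2.80/10) = 1.905, G_2 = 10^(10.2/10) = 10.47
  Stage 3: F_3 = 10^(2.59/10) = 1.816, G_3 = 10^(−2.59/10) = 0.5508
Friis cascade:
  F = 1.212 + (1.905 − 1)/22.39 + (1.816 − 1)/234.4 = 1.256
NF = 10 log₁₀(1.256) = 0.99 dB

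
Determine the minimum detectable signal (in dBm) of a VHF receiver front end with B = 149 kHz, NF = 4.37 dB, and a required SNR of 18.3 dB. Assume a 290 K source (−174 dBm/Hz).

−99.6 dBm

Sensitivity = −174 + 10 log₁₀(B) + NF + SNR_min
= −174 + 51.73 + 4.37 + 18.3
= −99.60 dBm → −99.6 dBm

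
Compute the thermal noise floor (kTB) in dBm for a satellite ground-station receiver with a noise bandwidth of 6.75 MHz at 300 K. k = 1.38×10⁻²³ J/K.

−105.5 dBm

P_n = kTB = 1.38×10⁻²³ × 300 × 6.75×10⁶ = 2.79×10⁻¹⁴ W
In dBm: 10 log₁₀(2.79×10⁻¹⁴ / 10⁻³) = −105.5 dBm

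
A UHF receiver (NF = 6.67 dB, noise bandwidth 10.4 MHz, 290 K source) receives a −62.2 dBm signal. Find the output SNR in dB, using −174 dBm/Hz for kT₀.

Noise floor: N = −174 + 10 log₁₀(B) + NF
10 log₁₀(1.04×10⁷) = 70.17 dB
N = −174 + 70.17 + 6.67 = −97.16 dBm
SNR = P_sig − N = −62.2 − (−97.16) = 34.96 dB → 35.0 dB

35.0 dB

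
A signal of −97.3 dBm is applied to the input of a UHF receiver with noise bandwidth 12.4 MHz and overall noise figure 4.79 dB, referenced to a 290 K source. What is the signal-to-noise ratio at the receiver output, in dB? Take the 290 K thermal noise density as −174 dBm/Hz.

Noise floor: N = −174 + 10 log₁₀(B) + NF
10 log₁₀(1.24×10⁷) = 70.93 dB
N = −174 + 70.93 + 4.79 = −98.28 dBm
SNR = P_sig − N = −97.3 − (−98.28) = 0.98 dB → 1.0 dB

1.0 dB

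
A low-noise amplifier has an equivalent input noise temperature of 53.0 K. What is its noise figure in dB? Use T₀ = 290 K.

F = 1 + T_e/T₀ = 1 + 53.0/290 = 1.18276
NF = 10 log₁₀(1.18276) = 0.729 dB

0.729 dB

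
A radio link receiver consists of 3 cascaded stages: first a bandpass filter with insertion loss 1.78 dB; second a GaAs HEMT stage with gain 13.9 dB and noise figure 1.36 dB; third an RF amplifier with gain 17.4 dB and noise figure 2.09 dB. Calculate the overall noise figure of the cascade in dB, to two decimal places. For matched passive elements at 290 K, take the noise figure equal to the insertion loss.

Convert to linear (a loss of L dB is a gain of −L dB): F_i = 10^(NF_i/10), G_i = 10^(G_i,dB/10)
  Stage 1: F_1 = 10^(1.78/10) = 1.507, G_1 = 10^(−1.78/10) = 0.6637
  Stage 2: F_2 = 10^(1.36/10) = 1.368, G_2 = 10^(13.9/10) = 24.55
  Stage 3: F_3 = 10^(2.09/10) = 1.618, G_3 = 10^(17.4/10) = 54.95
Friis cascade:
  F = 1.507 + (1.368 − 1)/0.6637 + (1.618 − 1)/16.29 = 2.099
NF = 10 log₁₀(2.099) = 3.22 dB

3.22 dB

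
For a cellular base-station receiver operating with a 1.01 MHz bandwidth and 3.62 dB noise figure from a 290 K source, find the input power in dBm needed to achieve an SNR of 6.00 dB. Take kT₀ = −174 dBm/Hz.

−104.3 dBm

Sensitivity = −174 + 10 log₁₀(B) + NF + SNR_min
= −174 + 60.04 + 3.62 + 6.00
= −104.34 dBm → −104.3 dBm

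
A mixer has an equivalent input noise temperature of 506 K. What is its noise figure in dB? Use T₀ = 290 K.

4.39 dB

F = 1 + T_e/T₀ = 1 + 506/290 = 2.74483
NF = 10 log₁₀(2.74483) = 4.39 dB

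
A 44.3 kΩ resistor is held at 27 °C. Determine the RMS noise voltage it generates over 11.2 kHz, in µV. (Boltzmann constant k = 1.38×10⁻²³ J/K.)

2.87 µV

T = 27 °C + 273.15 = 300.15 K
V_n = √(4kTRB)
4kTRB = 4 × 1.38×10⁻²³ × 300.15 × 4.43×10⁴ × 1.12×10⁴ = 8.22×10⁻¹² V²
V_n = √(8.22×10⁻¹²) = 2.87×10⁻⁶ V = 2.87 µV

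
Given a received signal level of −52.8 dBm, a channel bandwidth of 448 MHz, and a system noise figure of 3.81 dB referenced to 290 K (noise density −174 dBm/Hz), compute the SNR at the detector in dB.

Noise floor: N = −174 + 10 log₁₀(B) + NF
10 log₁₀(4.48×10⁸) = 86.51 dB
N = −174 + 86.51 + 3.81 = −83.68 dBm
SNR = P_sig − N = −52.8 − (−83.68) = 30.88 dB → 30.9 dB

30.9 dB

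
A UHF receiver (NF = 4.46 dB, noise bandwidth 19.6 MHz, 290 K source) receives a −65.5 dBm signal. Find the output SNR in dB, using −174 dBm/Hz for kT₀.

31.1 dB

Noise floor: N = −174 + 10 log₁₀(B) + NF
10 log₁₀(1.96×10⁷) = 72.92 dB
N = −174 + 72.92 + 4.46 = −96.62 dBm
SNR = P_sig − N = −65.5 − (−96.62) = 31.12 dB → 31.1 dB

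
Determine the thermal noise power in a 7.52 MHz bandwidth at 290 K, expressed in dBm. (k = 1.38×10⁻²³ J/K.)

−105.2 dBm

P_n = kTB = 1.38×10⁻²³ × 290 × 7.52×10⁶ = 3.01×10⁻¹⁴ W
In dBm: 10 log₁₀(3.01×10⁻¹⁴ / 10⁻³) = −105.2 dBm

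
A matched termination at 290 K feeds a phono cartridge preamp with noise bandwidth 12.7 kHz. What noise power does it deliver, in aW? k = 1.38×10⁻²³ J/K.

50.8 aW

P_n = kTB = 1.38×10⁻²³ × 290 × 1.27×10⁴ = 5.08×10⁻¹⁷ W = 50.8 aW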